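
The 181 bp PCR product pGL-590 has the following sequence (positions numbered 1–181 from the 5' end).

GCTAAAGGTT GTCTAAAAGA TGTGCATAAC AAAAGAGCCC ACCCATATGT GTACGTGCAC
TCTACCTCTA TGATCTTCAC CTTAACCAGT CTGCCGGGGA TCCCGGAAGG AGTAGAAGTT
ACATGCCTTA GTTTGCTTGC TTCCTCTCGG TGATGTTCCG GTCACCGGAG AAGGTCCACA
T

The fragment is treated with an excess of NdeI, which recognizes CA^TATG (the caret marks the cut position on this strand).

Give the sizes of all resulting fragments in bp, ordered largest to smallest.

The NdeI site (CATATG) starts at position 44.
NdeI cuts after base 2 of each site, so after position 45.
Linear molecule, 1 cut → 2 fragments:
  1–45 → 45 bp
  46–181 → 136 bp
Sorted largest to smallest: 136, 45 bp.

136, 45 bp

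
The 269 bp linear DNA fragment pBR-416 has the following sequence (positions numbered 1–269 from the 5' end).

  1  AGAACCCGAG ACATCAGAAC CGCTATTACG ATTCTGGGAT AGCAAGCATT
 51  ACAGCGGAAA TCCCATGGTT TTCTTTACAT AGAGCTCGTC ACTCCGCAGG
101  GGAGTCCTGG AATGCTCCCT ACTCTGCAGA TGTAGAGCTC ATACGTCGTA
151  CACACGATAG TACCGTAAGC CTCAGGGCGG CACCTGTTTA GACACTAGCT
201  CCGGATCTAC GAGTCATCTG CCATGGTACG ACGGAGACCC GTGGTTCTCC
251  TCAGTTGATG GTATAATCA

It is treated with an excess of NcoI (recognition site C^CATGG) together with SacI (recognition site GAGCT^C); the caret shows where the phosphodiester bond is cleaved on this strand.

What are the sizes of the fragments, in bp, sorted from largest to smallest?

NcoI sites (CCATGG) start at positions 63, 221.
NcoI cuts after the first base of each site, so after positions 63, 221.
SacI sites (GAGCTC) start at positions 82, 135.
SacI cuts after base 5 of each site (before the last base), so after positions 86, 139.
Combined cut positions: 63, 86, 139, 221.
Linear molecule, 4 cuts → 5 fragments:
  1–63 → 63 bp
  64–86 → 23 bp
  87–139 → 53 bp
  140–221 → 82 bp
  222–269 → 48 bp
Sorted largest to smallest: 82, 63, 53, 48, 23 bp.

82, 63, 53, 48, 23 bp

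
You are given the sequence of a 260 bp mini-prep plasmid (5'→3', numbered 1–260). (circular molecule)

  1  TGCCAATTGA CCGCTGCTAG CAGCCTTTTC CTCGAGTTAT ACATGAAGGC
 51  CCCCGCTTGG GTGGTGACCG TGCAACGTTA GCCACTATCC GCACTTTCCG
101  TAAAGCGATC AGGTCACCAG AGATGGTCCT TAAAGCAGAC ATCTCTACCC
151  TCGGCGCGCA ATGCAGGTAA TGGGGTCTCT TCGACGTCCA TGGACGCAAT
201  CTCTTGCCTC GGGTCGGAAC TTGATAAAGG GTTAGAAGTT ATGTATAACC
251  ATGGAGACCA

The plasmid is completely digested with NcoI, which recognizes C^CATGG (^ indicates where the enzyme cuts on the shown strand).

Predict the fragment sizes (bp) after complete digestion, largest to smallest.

NcoI sites (CCATGG) start at positions 188, 249.
NcoI cuts after the first base of each site, so after positions 188, 249.
Circular molecule, 2 cuts → 2 fragments:
  189–249 → 61 bp
  250–260 then 1–188 → 11 + 188 = 199 bp
Sorted largest to smallest: 199, 61 bp.

199, 61 bp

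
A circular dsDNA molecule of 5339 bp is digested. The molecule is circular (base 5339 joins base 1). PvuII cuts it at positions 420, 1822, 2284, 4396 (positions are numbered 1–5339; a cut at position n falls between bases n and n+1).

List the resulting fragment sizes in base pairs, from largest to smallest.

Circular molecule, 4 cuts → 4 fragments:
  1822 − 420 = 1402 bp
  2284 − 1822 = 462 bp
  4396 − 2284 = 2112 bp
  wrap: 5339 − 4396 + 420 = 1363 bp
Sorted largest to smallest: 2112, 1402, 1363, 462 bp.

2112, 1402, 1363, 462 bp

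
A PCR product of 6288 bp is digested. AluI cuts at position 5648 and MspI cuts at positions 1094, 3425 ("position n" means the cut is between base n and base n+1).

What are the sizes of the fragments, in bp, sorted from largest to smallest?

Combined cut positions (sorted): 1094, 3425, 5648.
Linear molecule, 3 cuts → 4 fragments:
  1094 − 0 = 1094 bp
  3425 − 1094 = 2331 bp
  5648 − 3425 = 2223 bp
  6288 − 5648 = 640 bp
Sorted largest to smallest: 2331, 2223, 1094, 640 bp.

2331, 2223, 1094, 640 bp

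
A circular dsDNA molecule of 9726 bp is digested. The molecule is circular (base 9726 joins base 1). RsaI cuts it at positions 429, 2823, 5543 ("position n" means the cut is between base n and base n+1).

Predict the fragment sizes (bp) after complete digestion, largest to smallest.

Circular molecule, 3 cuts → 3 fragments:
  2823 − 429 = 2394 bp
  5543 − 2823 = 2720 bp
  wrap: 9726 − 5543 + 429 = 4612 bp
Sorted largest to smallest: 4612, 2720, 2394 bp.

4612, 2720, 2394 bp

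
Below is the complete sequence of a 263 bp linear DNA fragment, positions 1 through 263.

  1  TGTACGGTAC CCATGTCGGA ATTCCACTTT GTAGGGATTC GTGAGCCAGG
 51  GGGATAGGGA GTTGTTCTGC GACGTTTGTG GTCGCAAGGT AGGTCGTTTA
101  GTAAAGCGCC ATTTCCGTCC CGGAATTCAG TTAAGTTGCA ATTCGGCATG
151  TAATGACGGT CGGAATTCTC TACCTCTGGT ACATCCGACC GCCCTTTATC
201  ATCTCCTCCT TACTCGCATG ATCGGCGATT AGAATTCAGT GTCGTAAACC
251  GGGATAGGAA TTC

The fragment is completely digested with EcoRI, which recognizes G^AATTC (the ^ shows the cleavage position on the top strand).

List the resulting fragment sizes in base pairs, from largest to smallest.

EcoRI sites (GAATTC) start at positions 19, 123, 163, 232, 258.
EcoRI cuts after the first base of each site, so after positions 19, 123, 163, 232, 258.
Linear molecule, 5 cuts → 6 fragments:
  1–19 → 19 bp
  20–123 → 104 bp
  124–163 → 40 bp
  164–232 → 69 bp
  233–258 → 26 bp
  259–263 → 5 bp
Sorted largest to smallest: 104, 69, 40, 26, 19, 5 bp.

104, 69, 40, 26, 19, 5 bp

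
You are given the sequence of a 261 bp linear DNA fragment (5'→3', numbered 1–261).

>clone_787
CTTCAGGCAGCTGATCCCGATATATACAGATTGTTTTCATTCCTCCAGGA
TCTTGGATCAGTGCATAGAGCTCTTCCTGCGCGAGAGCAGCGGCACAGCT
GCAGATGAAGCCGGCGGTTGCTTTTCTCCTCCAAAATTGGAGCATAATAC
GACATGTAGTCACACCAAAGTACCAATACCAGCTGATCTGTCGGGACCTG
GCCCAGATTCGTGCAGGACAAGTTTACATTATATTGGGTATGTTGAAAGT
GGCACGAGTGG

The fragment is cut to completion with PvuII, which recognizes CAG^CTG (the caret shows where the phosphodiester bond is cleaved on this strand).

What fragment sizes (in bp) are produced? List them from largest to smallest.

88, 84, 79, 10 bp

PvuII sites (CAGCTG) start at positions 8, 96, 180.
PvuII cuts after base 3 of each site, so after positions 10, 98, 182.
Linear molecule, 3 cuts → 4 fragments:
  1–10 → 10 bp
  11–98 → 88 bp
  99–182 → 84 bp
  183–261 → 79 bp
Sorted largest to smallest: 88, 84, 79, 10 bp.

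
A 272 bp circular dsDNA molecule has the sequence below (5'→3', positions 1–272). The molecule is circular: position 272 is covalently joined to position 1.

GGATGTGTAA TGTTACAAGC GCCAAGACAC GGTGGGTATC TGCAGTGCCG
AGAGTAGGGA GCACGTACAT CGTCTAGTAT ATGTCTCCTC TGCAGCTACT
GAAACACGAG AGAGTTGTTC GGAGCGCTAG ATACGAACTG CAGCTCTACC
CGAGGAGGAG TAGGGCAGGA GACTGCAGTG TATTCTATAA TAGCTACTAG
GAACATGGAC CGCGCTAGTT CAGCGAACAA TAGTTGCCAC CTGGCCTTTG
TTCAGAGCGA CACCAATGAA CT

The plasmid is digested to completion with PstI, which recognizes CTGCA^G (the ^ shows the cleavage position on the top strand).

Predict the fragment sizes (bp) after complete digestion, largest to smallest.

139, 50, 48, 35 bp

PstI sites (CTGCAG) start at positions 40, 90, 138, 173.
PstI cuts after base 5 of each site (before the last base), so after positions 44, 94, 142, 177.
Circular molecule, 4 cuts → 4 fragments:
  45–94 → 50 bp
  95–142 → 48 bp
  143–177 → 35 bp
  178–272 then 1–44 → 95 + 44 = 139 bp
Sorted largest to smallest: 139, 50, 48, 35 bp.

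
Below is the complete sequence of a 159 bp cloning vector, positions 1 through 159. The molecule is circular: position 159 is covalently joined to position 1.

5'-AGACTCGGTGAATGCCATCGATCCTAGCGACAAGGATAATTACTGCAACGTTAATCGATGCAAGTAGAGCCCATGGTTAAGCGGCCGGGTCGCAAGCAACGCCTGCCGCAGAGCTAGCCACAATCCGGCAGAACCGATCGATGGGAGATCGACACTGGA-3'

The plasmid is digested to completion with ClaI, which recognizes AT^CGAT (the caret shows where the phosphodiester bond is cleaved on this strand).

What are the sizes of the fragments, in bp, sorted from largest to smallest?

83, 39, 37 bp

ClaI sites (ATCGAT) start at positions 17, 54, 137.
ClaI cuts after base 2 of each site, so after positions 18, 55, 138.
Circular molecule, 3 cuts → 3 fragments:
  19–55 → 37 bp
  56–138 → 83 bp
  139–159 then 1–18 → 21 + 18 = 39 bp
Sorted largest to smallest: 83, 39, 37 bp.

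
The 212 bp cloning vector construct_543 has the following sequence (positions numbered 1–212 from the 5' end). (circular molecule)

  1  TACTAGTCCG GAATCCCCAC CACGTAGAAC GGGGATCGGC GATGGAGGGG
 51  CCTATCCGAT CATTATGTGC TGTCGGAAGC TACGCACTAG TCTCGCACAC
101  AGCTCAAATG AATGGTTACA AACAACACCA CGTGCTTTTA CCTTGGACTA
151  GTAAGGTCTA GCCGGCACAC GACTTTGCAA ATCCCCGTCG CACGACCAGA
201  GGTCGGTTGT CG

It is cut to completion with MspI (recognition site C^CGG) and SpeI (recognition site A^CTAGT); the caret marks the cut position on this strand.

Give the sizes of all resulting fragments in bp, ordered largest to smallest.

MspI sites (CCGG) start at positions 8, 162.
MspI cuts after the first base of each site, so after positions 8, 162.
SpeI sites (ACTAGT) start at positions 2, 86, 147.
SpeI cuts after the first base of each site, so after positions 2, 86, 147.
Combined cut positions: 2, 8, 86, 147, 162.
Circular molecule, 5 cuts → 5 fragments:
  3–8 → 6 bp
  9–86 → 78 bp
  87–147 → 61 bp
  148–162 → 15 bp
  163–212 then 1–2 → 50 + 2 = 52 bp
Sorted largest to smallest: 78, 61, 52, 15, 6 bp.

78, 61, 52, 15, 6 bp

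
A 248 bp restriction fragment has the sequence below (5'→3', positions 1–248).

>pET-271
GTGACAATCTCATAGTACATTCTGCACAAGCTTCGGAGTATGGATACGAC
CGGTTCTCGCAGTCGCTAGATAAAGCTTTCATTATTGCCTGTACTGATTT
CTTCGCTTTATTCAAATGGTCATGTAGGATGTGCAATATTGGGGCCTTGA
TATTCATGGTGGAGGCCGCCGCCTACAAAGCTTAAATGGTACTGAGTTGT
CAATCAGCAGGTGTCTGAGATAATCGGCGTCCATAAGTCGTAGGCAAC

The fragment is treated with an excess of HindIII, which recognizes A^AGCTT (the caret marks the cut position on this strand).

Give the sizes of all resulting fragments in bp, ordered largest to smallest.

HindIII sites (AAGCTT) start at positions 28, 73, 178.
HindIII cuts after the first base of each site, so after positions 28, 73, 178.
Linear molecule, 3 cuts → 4 fragments:
  1–28 → 28 bp
  29–73 → 45 bp
  74–178 → 105 bp
  179–248 → 70 bp
Sorted largest to smallest: 105, 70, 45, 28 bp.

105, 70, 45, 28 bp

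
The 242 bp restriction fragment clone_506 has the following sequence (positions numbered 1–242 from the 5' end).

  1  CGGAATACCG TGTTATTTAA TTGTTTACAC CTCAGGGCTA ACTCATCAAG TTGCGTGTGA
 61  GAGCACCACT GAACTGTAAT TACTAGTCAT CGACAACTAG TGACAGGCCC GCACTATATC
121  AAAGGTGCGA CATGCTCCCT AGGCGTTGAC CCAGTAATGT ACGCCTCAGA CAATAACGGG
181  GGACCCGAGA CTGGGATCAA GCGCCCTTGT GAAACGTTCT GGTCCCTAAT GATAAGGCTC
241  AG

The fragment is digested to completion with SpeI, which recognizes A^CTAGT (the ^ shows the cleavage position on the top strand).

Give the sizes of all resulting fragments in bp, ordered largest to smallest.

146, 82, 14 bp

SpeI sites (ACTAGT) start at positions 82, 96.
SpeI cuts after the first base of each site, so after positions 82, 96.
Linear molecule, 2 cuts → 3 fragments:
  1–82 → 82 bp
  83–96 → 14 bp
  97–242 → 146 bp
Sorted largest to smallest: 146, 82, 14 bp.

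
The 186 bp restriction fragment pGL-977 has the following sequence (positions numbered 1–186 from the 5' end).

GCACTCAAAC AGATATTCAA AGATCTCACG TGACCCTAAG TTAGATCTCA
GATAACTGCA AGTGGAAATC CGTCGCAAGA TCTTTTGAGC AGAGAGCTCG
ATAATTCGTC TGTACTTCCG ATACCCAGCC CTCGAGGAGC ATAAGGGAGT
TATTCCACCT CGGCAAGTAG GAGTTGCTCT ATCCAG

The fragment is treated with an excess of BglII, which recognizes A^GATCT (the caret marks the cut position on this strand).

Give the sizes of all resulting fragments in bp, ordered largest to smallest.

108, 35, 22, 21 bp

BglII sites (AGATCT) start at positions 21, 43, 78.
BglII cuts after the first base of each site, so after positions 21, 43, 78.
Linear molecule, 3 cuts → 4 fragments:
  1–21 → 21 bp
  22–43 → 22 bp
  44–78 → 35 bp
  79–186 → 108 bp
Sorted largest to smallest: 108, 35, 22, 21 bp.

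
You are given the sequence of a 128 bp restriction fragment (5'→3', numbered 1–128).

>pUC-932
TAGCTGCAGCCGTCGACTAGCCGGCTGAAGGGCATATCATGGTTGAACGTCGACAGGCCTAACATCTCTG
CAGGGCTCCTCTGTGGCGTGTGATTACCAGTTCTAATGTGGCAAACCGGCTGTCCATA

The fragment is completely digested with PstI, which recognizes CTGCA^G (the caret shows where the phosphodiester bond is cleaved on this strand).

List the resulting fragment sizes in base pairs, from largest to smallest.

PstI sites (CTGCAG) start at positions 4, 68.
PstI cuts after base 5 of each site (before the last base), so after positions 8, 72.
Linear molecule, 2 cuts → 3 fragments:
  1–8 → 8 bp
  9–72 → 64 bp
  73–128 → 56 bp
Sorted largest to smallest: 64, 56, 8 bp.

64, 56, 8 bp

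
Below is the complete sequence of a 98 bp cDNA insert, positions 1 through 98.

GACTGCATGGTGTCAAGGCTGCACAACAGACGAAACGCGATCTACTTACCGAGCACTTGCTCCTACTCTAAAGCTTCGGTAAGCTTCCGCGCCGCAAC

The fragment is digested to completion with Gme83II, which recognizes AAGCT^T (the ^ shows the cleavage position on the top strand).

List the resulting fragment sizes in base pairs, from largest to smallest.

75, 13, 10 bp

Gme83II sites (AAGCTT) start at positions 71, 81.
Gme83II cuts after base 5 of each site (before the last base), so after positions 75, 85.
Linear molecule, 2 cuts → 3 fragments:
  1–75 → 75 bp
  76–85 → 10 bp
  86–98 → 13 bp
Sorted largest to smallest: 75, 13, 10 bp.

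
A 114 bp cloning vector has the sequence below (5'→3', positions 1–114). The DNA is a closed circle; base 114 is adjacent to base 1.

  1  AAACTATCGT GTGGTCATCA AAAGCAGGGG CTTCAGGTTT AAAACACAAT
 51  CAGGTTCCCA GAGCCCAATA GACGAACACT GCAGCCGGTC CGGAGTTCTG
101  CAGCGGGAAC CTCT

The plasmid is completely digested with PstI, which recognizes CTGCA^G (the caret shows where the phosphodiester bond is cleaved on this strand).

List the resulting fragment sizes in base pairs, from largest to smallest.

PstI sites (CTGCAG) start at positions 79, 98.
PstI cuts after base 5 of each site (before the last base), so after positions 83, 102.
Circular molecule, 2 cuts → 2 fragments:
  84–102 → 19 bp
  103–114 then 1–83 → 12 + 83 = 95 bp
Sorted largest to smallest: 95, 19 bp.

95, 19 bp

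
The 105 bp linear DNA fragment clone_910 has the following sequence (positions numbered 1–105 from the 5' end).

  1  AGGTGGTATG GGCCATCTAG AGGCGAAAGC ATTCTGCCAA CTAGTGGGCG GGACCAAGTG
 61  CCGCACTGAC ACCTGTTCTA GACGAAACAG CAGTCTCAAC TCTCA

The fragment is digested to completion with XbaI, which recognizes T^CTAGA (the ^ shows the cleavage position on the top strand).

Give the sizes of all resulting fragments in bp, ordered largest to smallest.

61, 28, 16 bp

XbaI sites (TCTAGA) start at positions 16, 77.
XbaI cuts after the first base of each site, so after positions 16, 77.
Linear molecule, 2 cuts → 3 fragments:
  1–16 → 16 bp
  17–77 → 61 bp
  78–105 → 28 bp
Sorted largest to smallest: 61, 28, 16 bp.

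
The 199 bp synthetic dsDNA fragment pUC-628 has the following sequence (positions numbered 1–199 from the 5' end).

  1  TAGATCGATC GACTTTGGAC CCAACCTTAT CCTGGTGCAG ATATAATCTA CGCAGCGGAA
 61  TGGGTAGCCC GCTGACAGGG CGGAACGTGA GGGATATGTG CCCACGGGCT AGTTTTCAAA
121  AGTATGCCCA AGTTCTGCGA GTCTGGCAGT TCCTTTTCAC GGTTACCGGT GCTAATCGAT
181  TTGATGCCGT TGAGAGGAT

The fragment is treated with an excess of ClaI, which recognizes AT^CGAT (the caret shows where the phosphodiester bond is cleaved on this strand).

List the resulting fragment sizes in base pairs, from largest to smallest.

ClaI sites (ATCGAT) start at positions 4, 175.
ClaI cuts after base 2 of each site, so after positions 5, 176.
Linear molecule, 2 cuts → 3 fragments:
  1–5 → 5 bp
  6–176 → 171 bp
  177–199 → 23 bp
Sorted largest to smallest: 171, 23, 5 bp.

171, 23, 5 bp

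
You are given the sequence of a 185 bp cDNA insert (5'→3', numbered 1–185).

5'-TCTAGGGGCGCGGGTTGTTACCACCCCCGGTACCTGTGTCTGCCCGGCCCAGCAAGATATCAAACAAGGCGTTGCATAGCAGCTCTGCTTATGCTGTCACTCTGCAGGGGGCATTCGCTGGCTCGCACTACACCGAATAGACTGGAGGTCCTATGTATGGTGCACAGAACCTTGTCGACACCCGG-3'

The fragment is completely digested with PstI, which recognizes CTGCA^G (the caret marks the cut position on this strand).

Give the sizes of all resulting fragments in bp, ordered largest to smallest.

The PstI site (CTGCAG) starts at position 102.
PstI cuts after base 5 of each site (before the last base), so after position 106.
Linear molecule, 1 cut → 2 fragments:
  1–106 → 106 bp
  107–185 → 79 bp
Sorted largest to smallest: 106, 79 bp.

106, 79 bp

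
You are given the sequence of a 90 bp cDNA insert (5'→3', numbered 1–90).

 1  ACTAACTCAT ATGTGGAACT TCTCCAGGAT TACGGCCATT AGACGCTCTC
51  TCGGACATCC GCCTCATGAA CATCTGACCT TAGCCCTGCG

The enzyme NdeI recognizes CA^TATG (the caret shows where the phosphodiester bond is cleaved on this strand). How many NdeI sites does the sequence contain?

1

CATATG occurs starting at position 8.
NdeI cuts at 1 site.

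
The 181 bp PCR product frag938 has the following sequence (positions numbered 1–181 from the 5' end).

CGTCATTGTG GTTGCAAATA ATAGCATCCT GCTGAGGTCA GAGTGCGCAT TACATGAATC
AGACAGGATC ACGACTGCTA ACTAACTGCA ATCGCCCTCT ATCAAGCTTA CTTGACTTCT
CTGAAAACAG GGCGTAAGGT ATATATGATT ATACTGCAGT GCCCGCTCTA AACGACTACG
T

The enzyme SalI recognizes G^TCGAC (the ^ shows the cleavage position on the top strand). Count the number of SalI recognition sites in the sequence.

0

No occurrence of GTCGAC is present in the sequence.
SalI does not cut: 0 sites.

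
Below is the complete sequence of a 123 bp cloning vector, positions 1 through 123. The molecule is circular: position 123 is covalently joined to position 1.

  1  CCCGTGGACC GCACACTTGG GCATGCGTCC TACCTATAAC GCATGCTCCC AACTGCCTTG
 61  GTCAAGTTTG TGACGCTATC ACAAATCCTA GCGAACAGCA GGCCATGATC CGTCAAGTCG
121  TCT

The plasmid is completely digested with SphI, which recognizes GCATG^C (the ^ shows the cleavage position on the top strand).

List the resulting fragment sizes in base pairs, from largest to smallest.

103, 20 bp

SphI sites (GCATGC) start at positions 21, 41.
SphI cuts after base 5 of each site (before the last base), so after positions 25, 45.
Circular molecule, 2 cuts → 2 fragments:
  26–45 → 20 bp
  46–123 then 1–25 → 78 + 25 = 103 bp
Sorted largest to smallest: 103, 20 bp.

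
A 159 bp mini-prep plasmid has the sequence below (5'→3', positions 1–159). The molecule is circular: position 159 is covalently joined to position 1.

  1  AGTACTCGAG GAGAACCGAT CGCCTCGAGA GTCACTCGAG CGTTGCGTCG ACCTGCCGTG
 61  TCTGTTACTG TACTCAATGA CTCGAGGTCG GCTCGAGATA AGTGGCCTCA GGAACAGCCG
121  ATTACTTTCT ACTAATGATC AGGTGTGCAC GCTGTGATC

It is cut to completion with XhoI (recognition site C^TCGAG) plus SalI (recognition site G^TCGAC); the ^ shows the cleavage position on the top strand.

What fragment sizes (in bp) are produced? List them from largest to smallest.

72, 34, 19, 12, 11, 11 bp

XhoI sites (CTCGAG) start at positions 5, 24, 35, 81, 92.
XhoI cuts after the first base of each site, so after positions 5, 24, 35, 81, 92.
The SalI site (GTCGAC) starts at position 47.
SalI cuts after the first base of each site, so after position 47.
Combined cut positions: 5, 24, 35, 47, 81, 92.
Circular molecule, 6 cuts → 6 fragments:
  6–24 → 19 bp
  25–35 → 11 bp
  36–47 → 12 bp
  48–81 → 34 bp
  82–92 → 11 bp
  93–159 then 1–5 → 67 + 5 = 72 bp
Sorted largest to smallest: 72, 34, 19, 12, 11, 11 bp.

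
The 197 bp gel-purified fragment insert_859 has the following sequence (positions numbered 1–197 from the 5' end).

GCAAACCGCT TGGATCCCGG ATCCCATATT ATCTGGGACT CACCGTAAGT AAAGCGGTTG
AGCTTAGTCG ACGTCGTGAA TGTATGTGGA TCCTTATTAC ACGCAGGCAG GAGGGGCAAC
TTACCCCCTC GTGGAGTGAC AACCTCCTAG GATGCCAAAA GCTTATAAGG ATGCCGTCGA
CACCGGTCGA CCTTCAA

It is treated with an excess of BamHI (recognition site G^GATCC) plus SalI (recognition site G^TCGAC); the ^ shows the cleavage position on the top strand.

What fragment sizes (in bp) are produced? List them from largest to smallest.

BamHI sites (GGATCC) start at positions 12, 19, 88.
BamHI cuts after the first base of each site, so after positions 12, 19, 88.
SalI sites (GTCGAC) start at positions 67, 176, 186.
SalI cuts after the first base of each site, so after positions 67, 176, 186.
Combined cut positions: 12, 19, 67, 88, 176, 186.
Linear molecule, 6 cuts → 7 fragments:
  1–12 → 12 bp
  13–19 → 7 bp
  20–67 → 48 bp
  68–88 → 21 bp
  89–176 → 88 bp
  177–186 → 10 bp
  187–197 → 11 bp
Sorted largest to smallest: 88, 48, 21, 12, 11, 10, 7 bp.

88, 48, 21, 12, 11, 10, 7 bp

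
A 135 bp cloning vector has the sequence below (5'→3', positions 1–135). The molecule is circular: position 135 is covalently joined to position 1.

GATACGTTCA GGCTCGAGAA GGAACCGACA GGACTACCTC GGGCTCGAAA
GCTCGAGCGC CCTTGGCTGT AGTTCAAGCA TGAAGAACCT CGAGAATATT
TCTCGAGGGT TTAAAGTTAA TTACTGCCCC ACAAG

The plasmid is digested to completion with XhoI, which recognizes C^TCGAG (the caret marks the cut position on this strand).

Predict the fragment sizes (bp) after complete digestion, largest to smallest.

XhoI sites (CTCGAG) start at positions 13, 52, 89, 102.
XhoI cuts after the first base of each site, so after positions 13, 52, 89, 102.
Circular molecule, 4 cuts → 4 fragments:
  14–52 → 39 bp
  53–89 → 37 bp
  90–102 → 13 bp
  103–135 then 1–13 → 33 + 13 = 46 bp
Sorted largest to smallest: 46, 39, 37, 13 bp.

46, 39, 37, 13 bp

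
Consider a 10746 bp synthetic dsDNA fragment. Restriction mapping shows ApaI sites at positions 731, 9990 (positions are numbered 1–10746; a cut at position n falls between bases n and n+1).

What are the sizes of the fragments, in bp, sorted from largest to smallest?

9259, 756, 731 bp

Linear molecule, 2 cuts → 3 fragments:
  731 − 0 = 731 bp
  9990 − 731 = 9259 bp
  10746 − 9990 = 756 bp
Sorted largest to smallest: 9259, 756, 731 bp.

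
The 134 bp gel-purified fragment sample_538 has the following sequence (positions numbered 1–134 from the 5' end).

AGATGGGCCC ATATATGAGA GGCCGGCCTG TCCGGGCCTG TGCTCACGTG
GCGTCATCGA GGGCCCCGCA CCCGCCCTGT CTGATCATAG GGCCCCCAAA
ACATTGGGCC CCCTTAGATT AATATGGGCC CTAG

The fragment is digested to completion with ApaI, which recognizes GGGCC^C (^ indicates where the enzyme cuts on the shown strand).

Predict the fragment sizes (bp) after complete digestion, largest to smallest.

56, 29, 20, 16, 9, 4 bp

ApaI sites (GGGCCC) start at positions 5, 61, 90, 106, 126.
ApaI cuts after base 5 of each site (before the last base), so after positions 9, 65, 94, 110, 130.
Linear molecule, 5 cuts → 6 fragments:
  1–9 → 9 bp
  10–65 → 56 bp
  66–94 → 29 bp
  95–110 → 16 bp
  111–130 → 20 bp
  131–134 → 4 bp
Sorted largest to smallest: 56, 29, 20, 16, 9, 4 bp.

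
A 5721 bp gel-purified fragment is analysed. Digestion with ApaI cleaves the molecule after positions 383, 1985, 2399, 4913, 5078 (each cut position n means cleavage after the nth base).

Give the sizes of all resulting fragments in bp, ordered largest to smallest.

2514, 1602, 643, 414, 383, 165 bp

Linear molecule, 5 cuts → 6 fragments:
  383 − 0 = 383 bp
  1985 − 383 = 1602 bp
  2399 − 1985 = 414 bp
  4913 − 2399 = 2514 bp
  5078 − 4913 = 165 bp
  5721 − 5078 = 643 bp
Sorted largest to smallest: 2514, 1602, 643, 414, 383, 165 bp.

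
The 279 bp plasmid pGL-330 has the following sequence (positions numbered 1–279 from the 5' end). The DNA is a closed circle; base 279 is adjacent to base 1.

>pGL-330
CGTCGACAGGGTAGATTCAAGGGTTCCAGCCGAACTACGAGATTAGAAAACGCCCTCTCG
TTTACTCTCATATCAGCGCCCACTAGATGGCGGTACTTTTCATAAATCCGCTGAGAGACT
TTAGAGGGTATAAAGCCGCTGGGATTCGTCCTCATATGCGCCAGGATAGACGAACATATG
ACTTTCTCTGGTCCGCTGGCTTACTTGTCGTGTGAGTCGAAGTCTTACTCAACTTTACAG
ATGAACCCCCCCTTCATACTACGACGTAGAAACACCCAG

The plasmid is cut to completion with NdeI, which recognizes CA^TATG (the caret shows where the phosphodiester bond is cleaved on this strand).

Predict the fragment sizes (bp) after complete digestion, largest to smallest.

NdeI sites (CATATG) start at positions 153, 175.
NdeI cuts after base 2 of each site, so after positions 154, 176.
Circular molecule, 2 cuts → 2 fragments:
  155–176 → 22 bp
  177–279 then 1–154 → 103 + 154 = 257 bp
Sorted largest to smallest: 257, 22 bp.

257, 22 bp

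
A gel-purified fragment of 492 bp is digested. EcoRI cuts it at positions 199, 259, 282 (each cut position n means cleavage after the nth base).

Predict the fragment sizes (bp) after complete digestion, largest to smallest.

210, 199, 60, 23 bp

Linear molecule, 3 cuts → 4 fragments:
  199 − 0 = 199 bp
  259 − 199 = 60 bp
  282 − 259 = 23 bp
  492 − 282 = 210 bp
Sorted largest to smallest: 210, 199, 60, 23 bp.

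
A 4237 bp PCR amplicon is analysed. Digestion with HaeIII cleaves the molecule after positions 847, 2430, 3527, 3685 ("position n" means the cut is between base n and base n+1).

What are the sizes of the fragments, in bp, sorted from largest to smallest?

1583, 1097, 847, 552, 158 bp

Linear molecule, 4 cuts → 5 fragments:
  847 − 0 = 847 bp
  2430 − 847 = 1583 bp
  3527 − 2430 = 1097 bp
  3685 − 3527 = 158 bp
  4237 − 3685 = 552 bp
Sorted largest to smallest: 1583, 1097, 847, 552, 158 bp.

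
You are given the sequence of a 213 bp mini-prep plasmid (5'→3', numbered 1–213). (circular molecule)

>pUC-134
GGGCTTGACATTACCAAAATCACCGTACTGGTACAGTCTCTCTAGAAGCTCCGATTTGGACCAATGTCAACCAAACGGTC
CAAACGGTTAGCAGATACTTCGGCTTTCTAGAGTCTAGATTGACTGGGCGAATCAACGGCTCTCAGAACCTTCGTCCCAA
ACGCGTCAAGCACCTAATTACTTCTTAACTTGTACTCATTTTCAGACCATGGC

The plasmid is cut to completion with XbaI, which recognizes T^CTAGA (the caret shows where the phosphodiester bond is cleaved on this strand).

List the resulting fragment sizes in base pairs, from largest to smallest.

XbaI sites (TCTAGA) start at positions 41, 107, 114.
XbaI cuts after the first base of each site, so after positions 41, 107, 114.
Circular molecule, 3 cuts → 3 fragments:
  42–107 → 66 bp
  108–114 → 7 bp
  115–213 then 1–41 → 99 + 41 = 140 bp
Sorted largest to smallest: 140, 66, 7 bp.

140, 66, 7 bp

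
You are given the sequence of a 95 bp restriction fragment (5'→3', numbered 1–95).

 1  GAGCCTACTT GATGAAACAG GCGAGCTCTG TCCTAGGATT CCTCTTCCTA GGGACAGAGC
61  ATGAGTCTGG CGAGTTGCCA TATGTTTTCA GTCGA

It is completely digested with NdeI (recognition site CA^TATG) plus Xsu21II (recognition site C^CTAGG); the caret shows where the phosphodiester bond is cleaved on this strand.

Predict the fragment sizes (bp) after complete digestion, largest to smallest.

The NdeI site (CATATG) starts at position 79.
NdeI cuts after base 2 of each site, so after position 80.
Xsu21II sites (CCTAGG) start at positions 32, 47.
Xsu21II cuts after the first base of each site, so after positions 32, 47.
Combined cut positions: 32, 47, 80.
Linear molecule, 3 cuts → 4 fragments:
  1–32 → 32 bp
  33–47 → 15 bp
  48–80 → 33 bp
  81–95 → 15 bp
Sorted largest to smallest: 33, 32, 15, 15 bp.

33, 32, 15, 15 bp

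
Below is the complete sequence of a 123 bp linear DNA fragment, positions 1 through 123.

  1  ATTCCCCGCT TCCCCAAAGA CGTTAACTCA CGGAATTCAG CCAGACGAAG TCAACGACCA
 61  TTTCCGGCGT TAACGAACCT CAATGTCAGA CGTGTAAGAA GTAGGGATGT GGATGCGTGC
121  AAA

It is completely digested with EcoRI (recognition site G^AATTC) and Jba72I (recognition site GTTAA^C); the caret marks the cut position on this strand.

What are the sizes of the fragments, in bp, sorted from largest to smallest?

The EcoRI site (GAATTC) starts at position 33.
EcoRI cuts after the first base of each site, so after position 33.
Jba72I sites (GTTAAC) start at positions 22, 69.
Jba72I cuts after base 5 of each site (before the last base), so after positions 26, 73.
Combined cut positions: 26, 33, 73.
Linear molecule, 3 cuts → 4 fragments:
  1–26 → 26 bp
  27–33 → 7 bp
  34–73 → 40 bp
  74–123 → 50 bp
Sorted largest to smallest: 50, 40, 26, 7 bp.

50, 40, 26, 7 bp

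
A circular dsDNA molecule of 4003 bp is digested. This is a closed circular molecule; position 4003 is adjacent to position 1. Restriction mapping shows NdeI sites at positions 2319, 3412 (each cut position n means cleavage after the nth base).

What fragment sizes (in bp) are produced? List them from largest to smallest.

Circular molecule, 2 cuts → 2 fragments:
  3412 − 2319 = 1093 bp
  wrap: 4003 − 3412 + 2319 = 2910 bp
Sorted largest to smallest: 2910, 1093 bp.

2910, 1093 bp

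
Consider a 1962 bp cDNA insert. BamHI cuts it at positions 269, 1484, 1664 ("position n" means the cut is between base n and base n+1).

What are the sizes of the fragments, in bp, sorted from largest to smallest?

1215, 298, 269, 180 bp

Linear molecule, 3 cuts → 4 fragments:
  269 − 0 = 269 bp
  1484 − 269 = 1215 bp
  1664 − 1484 = 180 bp
  1962 − 1664 = 298 bp
Sorted largest to smallest: 1215, 298, 269, 180 bp.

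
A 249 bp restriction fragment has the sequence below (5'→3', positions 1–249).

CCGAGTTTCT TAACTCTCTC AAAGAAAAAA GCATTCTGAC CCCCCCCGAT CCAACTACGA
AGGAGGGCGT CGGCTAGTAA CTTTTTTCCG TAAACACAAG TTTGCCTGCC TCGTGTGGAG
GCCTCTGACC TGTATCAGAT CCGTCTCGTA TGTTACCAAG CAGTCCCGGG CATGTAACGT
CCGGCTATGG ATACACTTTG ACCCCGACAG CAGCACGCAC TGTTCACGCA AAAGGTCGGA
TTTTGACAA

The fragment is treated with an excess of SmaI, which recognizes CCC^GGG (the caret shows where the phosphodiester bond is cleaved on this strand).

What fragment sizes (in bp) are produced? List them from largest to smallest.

The SmaI site (CCCGGG) starts at position 165.
SmaI cuts after base 3 of each site, so after position 167.
Linear molecule, 1 cut → 2 fragments:
  1–167 → 167 bp
  168–249 → 82 bp
Sorted largest to smallest: 167, 82 bp.

167, 82 bp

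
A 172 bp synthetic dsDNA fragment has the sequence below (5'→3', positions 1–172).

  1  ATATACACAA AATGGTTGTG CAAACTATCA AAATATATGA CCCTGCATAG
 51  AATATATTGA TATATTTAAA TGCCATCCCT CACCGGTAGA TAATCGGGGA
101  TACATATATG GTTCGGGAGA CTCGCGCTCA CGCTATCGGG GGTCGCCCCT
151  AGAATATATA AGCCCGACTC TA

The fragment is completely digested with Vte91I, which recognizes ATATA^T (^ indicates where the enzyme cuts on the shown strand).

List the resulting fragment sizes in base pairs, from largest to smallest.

50, 44, 37, 19, 14, 8 bp

Vte91I sites (ATATAT) start at positions 33, 52, 60, 104, 154.
Vte91I cuts after base 5 of each site (before the last base), so after positions 37, 56, 64, 108, 158.
Linear molecule, 5 cuts → 6 fragments:
  1–37 → 37 bp
  38–56 → 19 bp
  57–64 → 8 bp
  65–108 → 44 bp
  109–158 → 50 bp
  159–172 → 14 bp
Sorted largest to smallest: 50, 44, 37, 19, 14, 8 bp.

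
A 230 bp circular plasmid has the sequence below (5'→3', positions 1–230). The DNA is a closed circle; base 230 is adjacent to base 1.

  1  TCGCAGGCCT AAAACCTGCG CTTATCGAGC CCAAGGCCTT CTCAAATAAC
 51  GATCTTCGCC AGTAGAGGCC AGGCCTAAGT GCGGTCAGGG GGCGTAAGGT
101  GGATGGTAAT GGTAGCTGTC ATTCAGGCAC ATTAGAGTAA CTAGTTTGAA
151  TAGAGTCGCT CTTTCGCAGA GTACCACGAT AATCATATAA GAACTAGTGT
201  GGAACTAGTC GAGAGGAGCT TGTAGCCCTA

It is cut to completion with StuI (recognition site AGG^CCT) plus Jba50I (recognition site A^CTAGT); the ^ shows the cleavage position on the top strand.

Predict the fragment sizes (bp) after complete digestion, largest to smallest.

67, 53, 37, 33, 29, 11 bp

StuI sites (AGGCCT) start at positions 5, 34, 71.
StuI cuts after base 3 of each site, so after positions 7, 36, 73.
Jba50I sites (ACTAGT) start at positions 140, 193, 204.
Jba50I cuts after the first base of each site, so after positions 140, 193, 204.
Combined cut positions: 7, 36, 73, 140, 193, 204.
Circular molecule, 6 cuts → 6 fragments:
  8–36 → 29 bp
  37–73 → 37 bp
  74–140 → 67 bp
  141–193 → 53 bp
  194–204 → 11 bp
  205–230 then 1–7 → 26 + 7 = 33 bp
Sorted largest to smallest: 67, 53, 37, 33, 29, 11 bp.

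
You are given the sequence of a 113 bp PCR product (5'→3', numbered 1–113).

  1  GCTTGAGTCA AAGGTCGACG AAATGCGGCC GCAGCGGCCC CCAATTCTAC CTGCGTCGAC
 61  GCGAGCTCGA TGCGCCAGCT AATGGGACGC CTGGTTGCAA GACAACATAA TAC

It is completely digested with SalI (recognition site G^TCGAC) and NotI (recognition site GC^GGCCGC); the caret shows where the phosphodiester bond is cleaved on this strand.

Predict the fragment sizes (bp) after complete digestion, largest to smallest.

58, 29, 14, 12 bp

SalI sites (GTCGAC) start at positions 14, 55.
SalI cuts after the first base of each site, so after positions 14, 55.
The NotI site (GCGGCCGC) starts at position 25.
NotI cuts after base 2 of each site, so after position 26.
Combined cut positions: 14, 26, 55.
Linear molecule, 3 cuts → 4 fragments:
  1–14 → 14 bp
  15–26 → 12 bp
  27–55 → 29 bp
  56–113 → 58 bp
Sorted largest to smallest: 58, 29, 14, 12 bp.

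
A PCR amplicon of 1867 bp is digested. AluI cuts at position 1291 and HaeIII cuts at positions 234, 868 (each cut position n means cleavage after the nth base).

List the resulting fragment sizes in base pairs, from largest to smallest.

634, 576, 423, 234 bp

Combined cut positions (sorted): 234, 868, 1291.
Linear molecule, 3 cuts → 4 fragments:
  234 − 0 = 234 bp
  868 − 234 = 634 bp
  1291 − 868 = 423 bp
  1867 − 1291 = 576 bp
Sorted largest to smallest: 634, 576, 423, 234 bp.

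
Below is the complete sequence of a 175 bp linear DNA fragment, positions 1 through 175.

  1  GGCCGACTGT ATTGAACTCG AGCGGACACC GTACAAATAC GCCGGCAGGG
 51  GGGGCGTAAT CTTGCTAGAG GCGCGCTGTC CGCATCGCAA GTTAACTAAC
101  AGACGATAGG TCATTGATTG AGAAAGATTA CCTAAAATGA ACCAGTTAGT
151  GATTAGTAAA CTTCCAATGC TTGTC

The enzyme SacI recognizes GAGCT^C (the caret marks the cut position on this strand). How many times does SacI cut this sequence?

0

No occurrence of GAGCTC is present in the sequence.
SacI does not cut: 0 sites.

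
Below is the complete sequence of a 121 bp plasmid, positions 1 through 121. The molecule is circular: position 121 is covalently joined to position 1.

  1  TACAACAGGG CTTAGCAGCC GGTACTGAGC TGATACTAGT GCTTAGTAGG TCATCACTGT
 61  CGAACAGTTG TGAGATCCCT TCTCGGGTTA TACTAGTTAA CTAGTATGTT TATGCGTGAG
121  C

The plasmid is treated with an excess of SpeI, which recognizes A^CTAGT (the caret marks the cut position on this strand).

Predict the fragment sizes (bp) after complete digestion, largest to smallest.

SpeI sites (ACTAGT) start at positions 35, 92, 100.
SpeI cuts after the first base of each site, so after positions 35, 92, 100.
Circular molecule, 3 cuts → 3 fragments:
  36–92 → 57 bp
  93–100 → 8 bp
  101–121 then 1–35 → 21 + 35 = 56 bp
Sorted largest to smallest: 57, 56, 8 bp.

57, 56, 8 bp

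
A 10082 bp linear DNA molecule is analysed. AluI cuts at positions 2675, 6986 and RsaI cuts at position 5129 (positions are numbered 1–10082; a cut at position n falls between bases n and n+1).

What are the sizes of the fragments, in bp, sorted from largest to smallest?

Combined cut positions (sorted): 2675, 5129, 6986.
Linear molecule, 3 cuts → 4 fragments:
  2675 − 0 = 2675 bp
  5129 − 2675 = 2454 bp
  6986 − 5129 = 1857 bp
  10082 − 6986 = 3096 bp
Sorted largest to smallest: 3096, 2675, 2454, 1857 bp.

3096, 2675, 2454, 1857 bp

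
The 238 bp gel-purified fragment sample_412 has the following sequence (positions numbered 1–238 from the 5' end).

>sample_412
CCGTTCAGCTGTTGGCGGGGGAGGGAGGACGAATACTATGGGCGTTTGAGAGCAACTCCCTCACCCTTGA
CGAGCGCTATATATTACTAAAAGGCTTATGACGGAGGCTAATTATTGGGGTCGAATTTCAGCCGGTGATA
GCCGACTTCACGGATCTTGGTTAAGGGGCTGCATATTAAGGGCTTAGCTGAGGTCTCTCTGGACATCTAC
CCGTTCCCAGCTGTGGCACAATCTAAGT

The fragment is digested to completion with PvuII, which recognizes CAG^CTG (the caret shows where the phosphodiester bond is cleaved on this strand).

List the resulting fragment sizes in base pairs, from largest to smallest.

PvuII sites (CAGCTG) start at positions 6, 218.
PvuII cuts after base 3 of each site, so after positions 8, 220.
Linear molecule, 2 cuts → 3 fragments:
  1–8 → 8 bp
  9–220 → 212 bp
  221–238 → 18 bp
Sorted largest to smallest: 212, 18, 8 bp.

212, 18, 8 bp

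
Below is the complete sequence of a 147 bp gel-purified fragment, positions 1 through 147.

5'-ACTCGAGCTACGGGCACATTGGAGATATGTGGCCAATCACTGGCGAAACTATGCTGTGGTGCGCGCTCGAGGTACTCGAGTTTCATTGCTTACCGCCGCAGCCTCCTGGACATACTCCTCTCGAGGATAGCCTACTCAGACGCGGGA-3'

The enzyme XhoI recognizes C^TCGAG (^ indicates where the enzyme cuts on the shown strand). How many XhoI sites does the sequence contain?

4

CTCGAG occurs starting at positions 2, 66, 75, 120.
XhoI cuts at 4 sites.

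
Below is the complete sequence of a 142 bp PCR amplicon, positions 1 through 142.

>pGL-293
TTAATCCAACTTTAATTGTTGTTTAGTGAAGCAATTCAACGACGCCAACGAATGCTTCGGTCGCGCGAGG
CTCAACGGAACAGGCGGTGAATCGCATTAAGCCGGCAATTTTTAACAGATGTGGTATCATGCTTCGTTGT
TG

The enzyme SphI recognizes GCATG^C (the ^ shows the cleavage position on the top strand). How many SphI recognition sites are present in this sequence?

No occurrence of GCATGC is present in the sequence.
SphI does not cut: 0 sites.

0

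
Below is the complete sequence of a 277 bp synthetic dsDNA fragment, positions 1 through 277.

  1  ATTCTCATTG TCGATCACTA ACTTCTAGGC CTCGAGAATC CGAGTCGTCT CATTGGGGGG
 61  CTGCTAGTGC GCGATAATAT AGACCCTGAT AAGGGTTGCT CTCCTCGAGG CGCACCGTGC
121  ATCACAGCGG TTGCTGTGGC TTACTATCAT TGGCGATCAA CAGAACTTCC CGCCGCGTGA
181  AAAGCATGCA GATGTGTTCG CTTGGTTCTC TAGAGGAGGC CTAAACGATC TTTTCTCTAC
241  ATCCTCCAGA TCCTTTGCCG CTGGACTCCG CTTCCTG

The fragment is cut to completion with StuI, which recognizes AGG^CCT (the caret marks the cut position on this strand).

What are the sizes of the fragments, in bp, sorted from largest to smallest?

StuI sites (AGGCCT) start at positions 27, 217.
StuI cuts after base 3 of each site, so after positions 29, 219.
Linear molecule, 2 cuts → 3 fragments:
  1–29 → 29 bp
  30–219 → 190 bp
  220–277 → 58 bp
Sorted largest to smallest: 190, 58, 29 bp.

190, 58, 29 bp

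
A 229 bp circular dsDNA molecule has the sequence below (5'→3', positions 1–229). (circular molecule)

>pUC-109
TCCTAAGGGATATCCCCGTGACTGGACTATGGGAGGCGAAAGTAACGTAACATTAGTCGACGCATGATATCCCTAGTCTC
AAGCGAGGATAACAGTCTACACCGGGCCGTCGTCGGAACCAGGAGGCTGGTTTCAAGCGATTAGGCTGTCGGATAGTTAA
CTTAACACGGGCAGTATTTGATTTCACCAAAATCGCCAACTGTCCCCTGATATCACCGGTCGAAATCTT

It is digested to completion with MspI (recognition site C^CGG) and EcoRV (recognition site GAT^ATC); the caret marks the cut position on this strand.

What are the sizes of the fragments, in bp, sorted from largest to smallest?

MspI sites (CCGG) start at positions 102, 216.
MspI cuts after the first base of each site, so after positions 102, 216.
EcoRV sites (GATATC) start at positions 9, 66, 209.
EcoRV cuts after base 3 of each site, so after positions 11, 68, 211.
Combined cut positions: 11, 68, 102, 211, 216.
Circular molecule, 5 cuts → 5 fragments:
  12–68 → 57 bp
  69–102 → 34 bp
  103–211 → 109 bp
  212–216 → 5 bp
  217–229 then 1–11 → 13 + 11 = 24 bp
Sorted largest to smallest: 109, 57, 34, 24, 5 bp.

109, 57, 34, 24, 5 bp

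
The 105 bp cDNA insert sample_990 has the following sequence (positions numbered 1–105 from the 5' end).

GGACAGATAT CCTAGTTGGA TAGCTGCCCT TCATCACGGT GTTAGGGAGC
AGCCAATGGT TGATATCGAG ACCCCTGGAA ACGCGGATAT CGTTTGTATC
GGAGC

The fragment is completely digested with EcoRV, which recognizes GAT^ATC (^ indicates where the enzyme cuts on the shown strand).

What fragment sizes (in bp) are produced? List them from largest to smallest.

56, 24, 17, 8 bp

EcoRV sites (GATATC) start at positions 6, 62, 86.
EcoRV cuts after base 3 of each site, so after positions 8, 64, 88.
Linear molecule, 3 cuts → 4 fragments:
  1–8 → 8 bp
  9–64 → 56 bp
  65–88 → 24 bp
  89–105 → 17 bp
Sorted largest to smallest: 56, 24, 17, 8 bp.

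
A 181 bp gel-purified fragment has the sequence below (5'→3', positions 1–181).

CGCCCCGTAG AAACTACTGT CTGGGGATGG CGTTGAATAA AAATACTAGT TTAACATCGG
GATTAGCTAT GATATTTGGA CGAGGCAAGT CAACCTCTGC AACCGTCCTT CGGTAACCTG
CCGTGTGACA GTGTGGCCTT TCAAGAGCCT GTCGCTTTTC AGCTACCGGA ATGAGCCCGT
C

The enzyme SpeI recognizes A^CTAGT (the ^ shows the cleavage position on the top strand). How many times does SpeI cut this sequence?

1

ACTAGT occurs starting at position 45.
SpeI cuts at 1 site.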